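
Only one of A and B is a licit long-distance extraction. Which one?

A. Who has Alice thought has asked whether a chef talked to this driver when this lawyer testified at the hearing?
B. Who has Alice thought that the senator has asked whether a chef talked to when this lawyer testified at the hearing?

A

In B, the wh-phrase is extracted from inside a wh-island (introduced by "whether"), which blocks movement.
In A, the extraction path crosses only that-complement boundaries, which are transparent.
So A is grammatical.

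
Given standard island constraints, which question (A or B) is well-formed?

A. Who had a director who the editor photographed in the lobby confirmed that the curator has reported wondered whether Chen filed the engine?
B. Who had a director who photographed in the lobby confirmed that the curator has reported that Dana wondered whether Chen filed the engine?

In B, the wh-phrase is extracted from inside a complex-NP island (relative clause) (introduced by "who"), which blocks movement.
In A, the extraction path crosses only that-complement boundaries, which are transparent.
So A is grammatical.

A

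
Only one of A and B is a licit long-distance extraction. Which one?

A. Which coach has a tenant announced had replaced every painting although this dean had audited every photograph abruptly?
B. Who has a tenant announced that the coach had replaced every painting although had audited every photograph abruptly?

A

In B, the wh-phrase is extracted from inside an adjunct island (introduced by "although"), which blocks movement.
In A, the extraction path crosses only that-complement boundaries, which are transparent.
So A is grammatical.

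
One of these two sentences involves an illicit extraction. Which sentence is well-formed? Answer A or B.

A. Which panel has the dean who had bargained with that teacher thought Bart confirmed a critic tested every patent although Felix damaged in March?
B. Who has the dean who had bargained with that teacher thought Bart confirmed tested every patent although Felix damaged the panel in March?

In A, the wh-phrase is extracted from inside an adjunct island (introduced by "although"), which blocks movement.
In B, the extraction path crosses only that-complement boundaries, which are transparent.
So B is grammatical.

B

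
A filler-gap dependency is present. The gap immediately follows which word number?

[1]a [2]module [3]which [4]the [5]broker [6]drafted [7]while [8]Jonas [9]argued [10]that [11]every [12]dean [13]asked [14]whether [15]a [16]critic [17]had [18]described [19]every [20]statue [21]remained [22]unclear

The displaced element is "a module" (word 2).
It functions as the direct object of "drafted", so the gap sits immediately after word 6 ("drafted").
Base order: The broker drafted a module while Jonas argued that every dean asked whether a critic had described every statue.

6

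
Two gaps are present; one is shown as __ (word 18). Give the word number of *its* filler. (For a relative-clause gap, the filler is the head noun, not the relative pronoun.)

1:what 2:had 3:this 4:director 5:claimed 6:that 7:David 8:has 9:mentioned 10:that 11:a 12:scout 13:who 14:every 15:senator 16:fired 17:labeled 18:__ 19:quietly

The marked gap is the direct object of "labeled".
Its filler is the fronted wh-phrase "what", at word 1.
(The other dependency links word 12 to a gap after word 16.)

1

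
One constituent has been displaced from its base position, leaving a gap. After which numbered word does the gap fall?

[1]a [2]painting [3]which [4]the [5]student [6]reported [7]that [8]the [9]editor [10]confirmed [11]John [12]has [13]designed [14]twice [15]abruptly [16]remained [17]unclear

13

The displaced element is "a painting" (word 2).
It is linked across 2 clause boundaries (that → Ø).
It functions as the direct object of "designed", so the gap sits immediately after word 13 ("designed").
Base order: The student reported that the editor confirmed John has designed a painting twice abruptly.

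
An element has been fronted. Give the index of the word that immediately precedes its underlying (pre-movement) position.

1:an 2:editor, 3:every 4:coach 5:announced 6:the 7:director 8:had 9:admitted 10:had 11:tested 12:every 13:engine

The displaced element is "an editor" (word 2).
It is linked across 2 clause boundaries (Ø → Ø).
It functions as the subject of "tested", so the gap sits immediately after word 9 ("admitted").
Base order: Every coach announced the director had admitted that an editor had tested every engine.

9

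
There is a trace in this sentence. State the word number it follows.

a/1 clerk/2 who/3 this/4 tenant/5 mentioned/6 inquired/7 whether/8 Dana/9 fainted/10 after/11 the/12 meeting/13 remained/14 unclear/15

6

The displaced element is "a clerk" (word 2).
It is linked across 1 clause boundary (Ø).
It functions as the subject of "inquired", so the gap sits immediately after word 6 ("mentioned").
Base order: This tenant mentioned that a clerk inquired whether Dana fainted after the meeting.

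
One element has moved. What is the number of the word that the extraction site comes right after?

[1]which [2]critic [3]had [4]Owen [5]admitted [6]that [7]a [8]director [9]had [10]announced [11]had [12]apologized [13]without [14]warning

The displaced element is "which critic" (word 2).
It is linked across 2 clause boundaries (that → Ø).
It functions as the subject of "apologized", so the gap sits immediately after word 10 ("announced").
Base order: Owen had admitted that a director had announced that which critic had apologized without warning.

10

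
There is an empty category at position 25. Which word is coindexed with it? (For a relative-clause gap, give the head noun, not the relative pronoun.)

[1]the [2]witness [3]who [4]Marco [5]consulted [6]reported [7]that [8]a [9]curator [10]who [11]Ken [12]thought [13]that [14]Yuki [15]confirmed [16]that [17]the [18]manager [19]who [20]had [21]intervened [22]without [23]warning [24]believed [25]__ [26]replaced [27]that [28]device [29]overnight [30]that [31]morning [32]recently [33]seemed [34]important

9

The gap at 25 is the subject of "replaced", inside a relative clause.
The relative pronoun is "who" (word 10); it is bound by the head noun immediately before it.
Its filler is the head noun "curator", at word 9.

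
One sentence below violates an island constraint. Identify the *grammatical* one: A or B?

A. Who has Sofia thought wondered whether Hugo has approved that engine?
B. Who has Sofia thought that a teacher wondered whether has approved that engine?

A

In B, the wh-phrase is extracted from inside a wh-island (introduced by "whether"), which blocks movement.
In A, the extraction path crosses only that-complement boundaries, which are transparent.
So A is grammatical.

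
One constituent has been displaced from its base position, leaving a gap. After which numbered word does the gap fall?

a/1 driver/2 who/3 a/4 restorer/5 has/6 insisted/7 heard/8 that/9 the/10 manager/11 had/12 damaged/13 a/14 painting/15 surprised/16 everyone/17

7

The displaced element is "a driver" (word 2).
It is linked across 1 clause boundary (Ø).
It functions as the subject of "heard", so the gap sits immediately after word 7 ("insisted").
Base order: A restorer has insisted a driver heard that the manager had damaged a painting.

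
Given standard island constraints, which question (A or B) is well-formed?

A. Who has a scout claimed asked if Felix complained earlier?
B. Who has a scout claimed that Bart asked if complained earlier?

In B, the wh-phrase is extracted from inside a wh-island (introduced by "if"), which blocks movement.
In A, the extraction path crosses only that-complement boundaries, which are transparent.
So A is grammatical.

A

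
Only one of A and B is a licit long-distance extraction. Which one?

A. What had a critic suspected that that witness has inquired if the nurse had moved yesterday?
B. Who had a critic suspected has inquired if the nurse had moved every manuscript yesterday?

B

In A, the wh-phrase is extracted from inside a wh-island (introduced by "if"), which blocks movement.
In B, the extraction path crosses only that-complement boundaries, which are transparent.
So B is grammatical.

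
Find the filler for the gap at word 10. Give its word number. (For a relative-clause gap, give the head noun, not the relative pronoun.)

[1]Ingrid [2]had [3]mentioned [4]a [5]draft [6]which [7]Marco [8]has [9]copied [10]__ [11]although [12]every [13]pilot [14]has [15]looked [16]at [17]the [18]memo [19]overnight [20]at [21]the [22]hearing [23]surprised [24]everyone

The gap at 10 is the object of "copied", inside a relative clause.
The relative pronoun is "which" (word 6); it is bound by the head noun immediately before it.
Its filler is the head noun "draft", at word 5.

5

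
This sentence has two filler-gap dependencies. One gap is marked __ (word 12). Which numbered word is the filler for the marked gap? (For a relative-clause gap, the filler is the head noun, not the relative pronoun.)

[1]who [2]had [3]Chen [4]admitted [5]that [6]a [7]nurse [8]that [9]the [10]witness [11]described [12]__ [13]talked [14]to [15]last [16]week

The marked gap is inside the relative clause, the direct object of "described".
Its filler is the head noun "nurse" (via "that"), at word 7.
(The other dependency links word 1 to a gap after word 14.)

7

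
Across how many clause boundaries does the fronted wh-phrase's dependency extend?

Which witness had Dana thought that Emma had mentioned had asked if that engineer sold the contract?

"which witness" is extracted from the subject of "asked".
Boundaries crossed, outermost first: [that], [Ø] — 2 in total.

2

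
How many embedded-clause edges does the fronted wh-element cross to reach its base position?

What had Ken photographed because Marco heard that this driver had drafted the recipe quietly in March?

"what" originates inside the matrix clause — no clause boundary is crossed.

0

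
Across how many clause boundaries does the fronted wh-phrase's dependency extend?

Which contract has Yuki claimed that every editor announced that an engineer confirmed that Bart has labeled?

3

"which contract" is extracted from the object of "labeled".
Boundaries crossed, outermost first: [that], [that], [that] — 3 in total.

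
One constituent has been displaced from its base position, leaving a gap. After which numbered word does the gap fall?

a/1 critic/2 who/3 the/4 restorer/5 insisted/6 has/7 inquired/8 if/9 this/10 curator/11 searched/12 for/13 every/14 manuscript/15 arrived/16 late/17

6

The displaced element is "a critic" (word 2).
It is linked across 1 clause boundary (Ø).
It functions as the subject of "inquired", so the gap sits immediately after word 6 ("insisted").
Base order: The restorer insisted a critic has inquired if this curator searched for every manuscript.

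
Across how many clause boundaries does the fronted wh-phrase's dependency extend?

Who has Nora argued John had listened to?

"who" is extracted from the PP object of "listened".
Boundaries crossed, outermost first: [Ø] — 1 in total.

1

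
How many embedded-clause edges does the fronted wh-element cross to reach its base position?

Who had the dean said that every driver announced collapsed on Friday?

2

"who" is extracted from the subject of "collapsed".
Boundaries crossed, outermost first: [that], [Ø] — 2 in total.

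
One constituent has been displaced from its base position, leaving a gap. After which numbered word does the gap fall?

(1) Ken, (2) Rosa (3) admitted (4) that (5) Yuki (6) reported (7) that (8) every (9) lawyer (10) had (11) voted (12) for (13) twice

The displaced element is "Ken" (word 1).
It is linked across 2 clause boundaries (that → that).
It functions as the object of the preposition "for" of "voted", so the gap sits immediately after word 12 ("for").
Base order: Rosa admitted that Yuki reported that every lawyer had voted for Ken twice.

12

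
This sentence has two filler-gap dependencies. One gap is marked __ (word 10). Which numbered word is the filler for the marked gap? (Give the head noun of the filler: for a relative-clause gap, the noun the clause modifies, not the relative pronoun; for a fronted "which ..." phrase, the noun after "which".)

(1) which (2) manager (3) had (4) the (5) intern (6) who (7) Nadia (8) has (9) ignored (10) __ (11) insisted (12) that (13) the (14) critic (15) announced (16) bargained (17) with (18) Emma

5

The marked gap is inside the relative clause, the direct object of "ignored".
Its filler is the head noun "intern" (via "who"), at word 5.
(The other dependency links word 2 to a gap after word 15.)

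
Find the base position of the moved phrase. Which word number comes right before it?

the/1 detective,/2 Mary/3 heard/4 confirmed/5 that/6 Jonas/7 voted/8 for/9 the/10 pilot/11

The displaced element is "the detective" (word 2).
It is linked across 1 clause boundary (Ø).
It functions as the subject of "confirmed", so the gap sits immediately after word 4 ("heard").
Base order: Mary heard that the detective confirmed that Jonas voted for the pilot.

4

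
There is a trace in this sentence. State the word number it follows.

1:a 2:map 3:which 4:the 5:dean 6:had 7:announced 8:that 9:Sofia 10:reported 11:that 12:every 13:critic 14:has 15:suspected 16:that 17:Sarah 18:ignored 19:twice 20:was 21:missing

18

The displaced element is "a map" (word 2).
It is linked across 3 clause boundaries (that → that → that).
It functions as the direct object of "ignored", so the gap sits immediately after word 18 ("ignored").
Base order: The dean had announced that Sofia reported that every critic has suspected that Sarah ignored a map twice.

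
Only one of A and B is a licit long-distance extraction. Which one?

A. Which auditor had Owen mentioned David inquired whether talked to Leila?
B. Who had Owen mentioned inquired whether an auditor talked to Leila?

In A, the wh-phrase is extracted from inside a wh-island (introduced by "whether"), which blocks movement.
In B, the extraction path crosses only that-complement boundaries, which are transparent.
So B is grammatical.

B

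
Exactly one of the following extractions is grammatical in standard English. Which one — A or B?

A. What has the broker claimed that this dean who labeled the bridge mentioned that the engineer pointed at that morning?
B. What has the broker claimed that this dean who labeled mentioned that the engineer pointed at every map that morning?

A

In B, the wh-phrase is extracted from inside a complex-NP island (relative clause) (introduced by "who"), which blocks movement.
In A, the extraction path crosses only that-complement boundaries, which are transparent.
So A is grammatical.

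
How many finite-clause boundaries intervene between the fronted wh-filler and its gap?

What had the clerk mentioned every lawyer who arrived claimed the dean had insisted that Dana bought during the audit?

"what" is extracted from the object of "bought".
Boundaries crossed, outermost first: [Ø], [Ø], [that] — 3 in total.

3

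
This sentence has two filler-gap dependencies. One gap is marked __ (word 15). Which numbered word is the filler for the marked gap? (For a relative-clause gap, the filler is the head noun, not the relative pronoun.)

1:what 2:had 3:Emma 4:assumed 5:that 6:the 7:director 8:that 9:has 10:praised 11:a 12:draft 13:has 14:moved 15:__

1

The marked gap is the direct object of "moved".
Its filler is the fronted wh-phrase "what", at word 1.
(The other dependency links word 7 to a gap after word 8.)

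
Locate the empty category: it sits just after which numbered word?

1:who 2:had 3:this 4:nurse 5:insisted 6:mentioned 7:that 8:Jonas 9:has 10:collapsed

5

The displaced element is "who" (word 1).
It is linked across 1 clause boundary (Ø).
It functions as the subject of "mentioned", so the gap sits immediately after word 5 ("insisted").
Base order: This nurse had insisted that who mentioned that Jonas has collapsed.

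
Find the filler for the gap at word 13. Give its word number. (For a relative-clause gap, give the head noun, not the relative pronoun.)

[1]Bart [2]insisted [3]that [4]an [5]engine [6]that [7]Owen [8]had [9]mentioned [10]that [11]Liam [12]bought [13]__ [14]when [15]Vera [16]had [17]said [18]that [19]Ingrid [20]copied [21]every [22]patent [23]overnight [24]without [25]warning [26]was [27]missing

5

The gap at 13 is the object of "bought", inside a relative clause.
The relative pronoun is "that" (word 6); it is bound by the head noun immediately before it.
Its filler is the head noun "engine", at word 5.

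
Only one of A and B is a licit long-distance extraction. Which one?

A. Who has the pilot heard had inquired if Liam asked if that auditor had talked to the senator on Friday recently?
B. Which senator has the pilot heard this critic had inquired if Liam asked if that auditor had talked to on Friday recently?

A

In B, the wh-phrase is extracted from inside a wh-island (introduced by "if"), which blocks movement.
In A, the extraction path crosses only that-complement boundaries, which are transparent.
So A is grammatical.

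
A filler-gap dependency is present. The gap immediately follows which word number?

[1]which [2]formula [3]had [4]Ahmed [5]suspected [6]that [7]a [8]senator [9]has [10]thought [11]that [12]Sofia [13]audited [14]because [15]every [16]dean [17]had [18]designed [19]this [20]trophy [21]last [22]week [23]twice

The displaced element is "which formula" (word 2).
It is linked across 2 clause boundaries (that → that).
It functions as the direct object of "audited", so the gap sits immediately after word 13 ("audited").
Base order: Ahmed had suspected that a senator has thought that Sofia audited which formula because every dean had designed this trophy last week twice.

13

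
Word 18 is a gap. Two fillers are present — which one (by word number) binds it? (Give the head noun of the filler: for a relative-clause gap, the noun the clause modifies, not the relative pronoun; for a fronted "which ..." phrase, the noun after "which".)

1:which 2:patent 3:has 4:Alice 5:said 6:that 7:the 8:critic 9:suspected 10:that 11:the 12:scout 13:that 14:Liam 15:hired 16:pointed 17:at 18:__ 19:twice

The marked gap is the object of the preposition "at" of "pointed".
Its filler is the fronted wh-phrase "which patent", at word 2.
(The other dependency links word 12 to a gap after word 15.)

2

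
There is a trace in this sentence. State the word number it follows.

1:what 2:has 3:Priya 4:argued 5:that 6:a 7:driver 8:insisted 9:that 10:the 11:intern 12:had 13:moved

The displaced element is "what" (word 1).
It is linked across 2 clause boundaries (that → that).
It functions as the direct object of "moved", so the gap sits immediately after word 13 ("moved").
Base order: Priya has argued that a driver insisted that the intern had moved what.

13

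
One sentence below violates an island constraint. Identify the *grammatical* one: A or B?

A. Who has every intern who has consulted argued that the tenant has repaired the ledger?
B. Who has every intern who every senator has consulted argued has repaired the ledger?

In A, the wh-phrase is extracted from inside a complex-NP island (relative clause) (introduced by "who"), which blocks movement.
In B, the extraction path crosses only that-complement boundaries, which are transparent.
So B is grammatical.

B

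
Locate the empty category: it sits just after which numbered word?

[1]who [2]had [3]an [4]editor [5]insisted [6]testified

The displaced element is "who" (word 1).
It is linked across 1 clause boundary (Ø).
It functions as the subject of "testified", so the gap sits immediately after word 5 ("insisted").
Base order: An editor had insisted that who testified.

5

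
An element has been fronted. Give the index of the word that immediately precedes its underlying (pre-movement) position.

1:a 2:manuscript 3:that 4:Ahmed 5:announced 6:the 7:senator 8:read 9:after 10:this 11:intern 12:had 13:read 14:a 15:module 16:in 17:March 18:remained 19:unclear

8

The displaced element is "a manuscript" (word 2).
It is linked across 1 clause boundary (Ø).
It functions as the direct object of "read", so the gap sits immediately after word 8 ("read").
Base order: Ahmed announced the senator read a manuscript after this intern had read a module in March.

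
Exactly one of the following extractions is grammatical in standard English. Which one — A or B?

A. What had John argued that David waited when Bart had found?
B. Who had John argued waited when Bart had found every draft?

In A, the wh-phrase is extracted from inside an adjunct island (introduced by "when"), which blocks movement.
In B, the extraction path crosses only that-complement boundaries, which are transparent.
So B is grammatical.

B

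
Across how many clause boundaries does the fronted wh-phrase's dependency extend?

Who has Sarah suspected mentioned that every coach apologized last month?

"who" is extracted from the subject of "mentioned".
Boundaries crossed, outermost first: [Ø] — 1 in total.

1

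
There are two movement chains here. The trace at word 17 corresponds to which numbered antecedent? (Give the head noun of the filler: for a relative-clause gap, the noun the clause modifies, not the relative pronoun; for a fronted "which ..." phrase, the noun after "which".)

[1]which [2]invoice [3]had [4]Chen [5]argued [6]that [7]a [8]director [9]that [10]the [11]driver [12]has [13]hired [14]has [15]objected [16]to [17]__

The marked gap is the object of the preposition "to" of "objected".
Its filler is the fronted wh-phrase "which invoice", at word 2.
(The other dependency links word 8 to a gap after word 13.)

2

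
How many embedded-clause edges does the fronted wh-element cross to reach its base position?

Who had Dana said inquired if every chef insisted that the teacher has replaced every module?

"who" is extracted from the subject of "inquired".
Boundaries crossed, outermost first: [Ø] — 1 in total.

1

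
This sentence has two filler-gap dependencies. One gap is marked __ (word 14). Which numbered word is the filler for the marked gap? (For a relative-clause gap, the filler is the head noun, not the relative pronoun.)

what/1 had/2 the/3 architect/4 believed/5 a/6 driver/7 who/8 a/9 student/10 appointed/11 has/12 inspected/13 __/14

1

The marked gap is the direct object of "inspected".
Its filler is the fronted wh-phrase "what", at word 1.
(The other dependency links word 7 to a gap after word 11.)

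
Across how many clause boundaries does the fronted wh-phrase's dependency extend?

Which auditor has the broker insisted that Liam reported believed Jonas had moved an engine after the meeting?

2

"which auditor" is extracted from the subject of "believed".
Boundaries crossed, outermost first: [that], [Ø] — 2 in total.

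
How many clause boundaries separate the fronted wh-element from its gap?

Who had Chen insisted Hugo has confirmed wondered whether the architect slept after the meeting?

"who" is extracted from the subject of "wondered".
Boundaries crossed, outermost first: [Ø], [Ø] — 2 in total.

2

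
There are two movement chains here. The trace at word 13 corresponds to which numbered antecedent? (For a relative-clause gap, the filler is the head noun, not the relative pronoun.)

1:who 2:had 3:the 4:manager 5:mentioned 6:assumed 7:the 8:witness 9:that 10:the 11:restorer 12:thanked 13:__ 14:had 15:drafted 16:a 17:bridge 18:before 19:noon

8

The marked gap is inside the relative clause, the direct object of "thanked".
Its filler is the head noun "witness" (via "that"), at word 8.
(The other dependency links word 1 to a gap after word 5.)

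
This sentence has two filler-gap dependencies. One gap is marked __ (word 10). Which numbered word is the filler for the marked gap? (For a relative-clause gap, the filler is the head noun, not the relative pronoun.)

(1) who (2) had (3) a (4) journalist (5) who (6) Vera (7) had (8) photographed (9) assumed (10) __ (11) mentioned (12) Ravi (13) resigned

The marked gap is the subject of "mentioned".
Its filler is the fronted wh-phrase "who", at word 1.
(The other dependency links word 4 to a gap after word 8.)

1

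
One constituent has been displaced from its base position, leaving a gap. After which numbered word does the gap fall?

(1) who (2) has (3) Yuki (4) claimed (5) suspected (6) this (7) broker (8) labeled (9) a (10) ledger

The displaced element is "who" (word 1).
It is linked across 1 clause boundary (Ø).
It functions as the subject of "suspected", so the gap sits immediately after word 4 ("claimed").
Base order: Yuki has claimed who suspected this broker labeled a ledger.

4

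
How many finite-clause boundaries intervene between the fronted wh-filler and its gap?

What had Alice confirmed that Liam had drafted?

"what" is extracted from the object of "drafted".
Boundaries crossed, outermost first: [that] — 1 in total.

1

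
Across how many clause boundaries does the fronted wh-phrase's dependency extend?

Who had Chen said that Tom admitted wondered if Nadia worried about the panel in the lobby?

2

"who" is extracted from the subject of "wondered".
Boundaries crossed, outermost first: [that], [Ø] — 2 in total.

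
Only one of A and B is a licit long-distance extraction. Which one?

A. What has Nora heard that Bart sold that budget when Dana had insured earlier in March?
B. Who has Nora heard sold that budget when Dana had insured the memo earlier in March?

B

In A, the wh-phrase is extracted from inside an adjunct island (introduced by "when"), which blocks movement.
In B, the extraction path crosses only that-complement boundaries, which are transparent.
So B is grammatical.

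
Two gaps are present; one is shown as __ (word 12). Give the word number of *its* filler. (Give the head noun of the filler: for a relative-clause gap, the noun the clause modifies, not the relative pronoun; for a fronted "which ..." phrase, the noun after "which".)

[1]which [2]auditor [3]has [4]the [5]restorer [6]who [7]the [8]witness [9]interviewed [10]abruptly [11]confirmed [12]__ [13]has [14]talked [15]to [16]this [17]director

The marked gap is the subject of "talked".
Its filler is the fronted wh-phrase "which auditor", at word 2.
(The other dependency links word 5 to a gap after word 9.)

2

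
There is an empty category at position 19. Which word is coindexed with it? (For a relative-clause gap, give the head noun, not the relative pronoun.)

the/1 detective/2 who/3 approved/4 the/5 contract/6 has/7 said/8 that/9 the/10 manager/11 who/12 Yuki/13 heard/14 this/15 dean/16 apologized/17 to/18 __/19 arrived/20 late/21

The gap at 19 is the prepositional object of "apologized", inside a relative clause.
The relative pronoun is "who" (word 12); it is bound by the head noun immediately before it.
Its filler is the head noun "manager", at word 11.

11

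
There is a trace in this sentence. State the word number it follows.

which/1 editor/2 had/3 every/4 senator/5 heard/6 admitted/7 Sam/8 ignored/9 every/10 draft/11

The displaced element is "which editor" (word 2).
It is linked across 1 clause boundary (Ø).
It functions as the subject of "admitted", so the gap sits immediately after word 6 ("heard").
Base order: Every senator had heard which editor admitted Sam ignored every draft.

6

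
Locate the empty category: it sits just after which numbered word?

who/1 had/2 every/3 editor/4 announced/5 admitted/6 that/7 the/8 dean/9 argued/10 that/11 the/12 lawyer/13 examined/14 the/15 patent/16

The displaced element is "who" (word 1).
It is linked across 1 clause boundary (Ø).
It functions as the subject of "admitted", so the gap sits immediately after word 5 ("announced").
Base order: Every editor had announced that who admitted that the dean argued that the lawyer examined the patent.

5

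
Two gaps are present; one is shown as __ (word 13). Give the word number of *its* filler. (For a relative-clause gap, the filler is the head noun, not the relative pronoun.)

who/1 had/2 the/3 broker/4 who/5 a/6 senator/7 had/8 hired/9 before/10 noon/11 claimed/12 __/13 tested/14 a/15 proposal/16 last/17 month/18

The marked gap is the subject of "tested".
Its filler is the fronted wh-phrase "who", at word 1.
(The other dependency links word 4 to a gap after word 9.)

1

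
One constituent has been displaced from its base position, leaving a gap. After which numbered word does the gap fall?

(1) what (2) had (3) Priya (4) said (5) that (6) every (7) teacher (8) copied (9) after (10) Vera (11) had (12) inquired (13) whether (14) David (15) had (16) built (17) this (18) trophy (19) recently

The displaced element is "what" (word 1).
It is linked across 1 clause boundary (that).
It functions as the direct object of "copied", so the gap sits immediately after word 8 ("copied").
Base order: Priya had said that every teacher copied what after Vera had inquired whether David had built this trophy recently.

8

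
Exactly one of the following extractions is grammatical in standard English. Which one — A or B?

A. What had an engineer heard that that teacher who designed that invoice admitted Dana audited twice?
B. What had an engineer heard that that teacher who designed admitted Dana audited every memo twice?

In B, the wh-phrase is extracted from inside a complex-NP island (relative clause) (introduced by "who"), which blocks movement.
In A, the extraction path crosses only that-complement boundaries, which are transparent.
So A is grammatical.

A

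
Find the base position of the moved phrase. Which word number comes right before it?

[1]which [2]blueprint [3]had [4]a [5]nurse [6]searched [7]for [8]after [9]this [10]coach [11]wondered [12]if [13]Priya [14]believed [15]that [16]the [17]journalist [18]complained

The displaced element is "which blueprint" (word 2).
It functions as the object of the preposition "for" of "searched", so the gap sits immediately after word 7 ("for").
Base order: A nurse had searched for which blueprint after this coach wondered if Priya believed that the journalist complained.

7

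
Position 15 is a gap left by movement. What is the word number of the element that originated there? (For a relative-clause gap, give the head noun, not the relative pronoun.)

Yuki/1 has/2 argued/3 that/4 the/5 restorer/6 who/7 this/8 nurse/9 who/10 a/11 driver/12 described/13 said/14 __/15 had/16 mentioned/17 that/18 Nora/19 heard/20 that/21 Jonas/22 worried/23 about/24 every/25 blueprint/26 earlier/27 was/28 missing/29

The gap at 15 is the subject of "mentioned", inside a relative clause.
The relative pronoun is "who" (word 7); it is bound by the head noun immediately before it.
Its filler is the head noun "restorer", at word 6.

6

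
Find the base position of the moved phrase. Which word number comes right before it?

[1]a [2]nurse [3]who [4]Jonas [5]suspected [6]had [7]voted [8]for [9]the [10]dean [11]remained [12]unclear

5

The displaced element is "a nurse" (word 2).
It is linked across 1 clause boundary (Ø).
It functions as the subject of "voted", so the gap sits immediately after word 5 ("suspected").
Base order: Jonas suspected a nurse had voted for the dean.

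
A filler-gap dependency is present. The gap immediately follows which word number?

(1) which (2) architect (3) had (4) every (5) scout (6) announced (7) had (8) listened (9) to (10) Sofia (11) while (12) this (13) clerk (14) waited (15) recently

The displaced element is "which architect" (word 2).
It is linked across 1 clause boundary (Ø).
It functions as the subject of "listened", so the gap sits immediately after word 6 ("announced").
Base order: Every scout had announced that which architect had listened to Sofia while this clerk waited recently.

6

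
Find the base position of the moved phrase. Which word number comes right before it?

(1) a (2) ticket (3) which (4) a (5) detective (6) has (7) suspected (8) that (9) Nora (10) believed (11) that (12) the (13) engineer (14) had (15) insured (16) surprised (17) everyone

The displaced element is "a ticket" (word 2).
It is linked across 2 clause boundaries (that → that).
It functions as the direct object of "insured", so the gap sits immediately after word 15 ("insured").
Base order: A detective has suspected that Nora believed that the engineer had insured a ticket.

15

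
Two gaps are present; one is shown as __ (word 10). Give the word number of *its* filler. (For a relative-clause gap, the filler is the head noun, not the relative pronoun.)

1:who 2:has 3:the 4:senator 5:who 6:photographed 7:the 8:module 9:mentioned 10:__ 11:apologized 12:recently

1

The marked gap is the subject of "apologized".
Its filler is the fronted wh-phrase "who", at word 1.
(The other dependency links word 4 to a gap after word 5.)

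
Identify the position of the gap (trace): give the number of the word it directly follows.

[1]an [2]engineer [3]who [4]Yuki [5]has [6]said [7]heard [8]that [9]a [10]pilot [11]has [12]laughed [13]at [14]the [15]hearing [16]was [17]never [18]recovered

The displaced element is "an engineer" (word 2).
It is linked across 1 clause boundary (Ø).
It functions as the subject of "heard", so the gap sits immediately after word 6 ("said").
Base order: Yuki has said an engineer heard that a pilot has laughed at the hearing.

6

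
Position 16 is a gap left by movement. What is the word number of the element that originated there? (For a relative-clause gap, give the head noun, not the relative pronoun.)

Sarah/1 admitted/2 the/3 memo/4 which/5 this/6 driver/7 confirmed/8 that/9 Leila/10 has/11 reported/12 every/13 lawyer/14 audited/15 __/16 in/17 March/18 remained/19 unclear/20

4

The gap at 16 is the object of "audited", inside a relative clause.
The relative pronoun is "which" (word 5); it is bound by the head noun immediately before it.
Its filler is the head noun "memo", at word 4.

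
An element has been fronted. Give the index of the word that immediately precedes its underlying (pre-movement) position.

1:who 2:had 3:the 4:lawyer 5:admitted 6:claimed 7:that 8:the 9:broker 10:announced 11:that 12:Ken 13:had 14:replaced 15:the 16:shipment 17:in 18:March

5

The displaced element is "who" (word 1).
It is linked across 1 clause boundary (Ø).
It functions as the subject of "claimed", so the gap sits immediately after word 5 ("admitted").
Base order: The lawyer had admitted that who claimed that the broker announced that Ken had replaced the shipment in March.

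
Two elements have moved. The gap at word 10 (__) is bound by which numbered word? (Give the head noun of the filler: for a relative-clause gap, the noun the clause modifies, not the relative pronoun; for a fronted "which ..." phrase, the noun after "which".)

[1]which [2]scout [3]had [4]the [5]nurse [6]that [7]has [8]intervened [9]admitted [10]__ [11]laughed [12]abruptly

The marked gap is the subject of "laughed".
Its filler is the fronted wh-phrase "which scout", at word 2.
(The other dependency links word 5 to a gap after word 6.)

2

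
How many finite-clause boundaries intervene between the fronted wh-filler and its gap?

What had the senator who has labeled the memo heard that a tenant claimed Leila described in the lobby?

2

"what" is extracted from the object of "described".
Boundaries crossed, outermost first: [that], [Ø] — 2 in total.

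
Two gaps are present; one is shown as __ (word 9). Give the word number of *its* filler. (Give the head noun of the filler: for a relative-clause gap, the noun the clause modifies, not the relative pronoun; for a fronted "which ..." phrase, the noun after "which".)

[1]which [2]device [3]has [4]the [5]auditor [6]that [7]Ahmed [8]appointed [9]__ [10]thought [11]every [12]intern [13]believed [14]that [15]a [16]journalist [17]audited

5

The marked gap is inside the relative clause, the direct object of "appointed".
Its filler is the head noun "auditor" (via "that"), at word 5.
(The other dependency links word 2 to a gap after word 17.)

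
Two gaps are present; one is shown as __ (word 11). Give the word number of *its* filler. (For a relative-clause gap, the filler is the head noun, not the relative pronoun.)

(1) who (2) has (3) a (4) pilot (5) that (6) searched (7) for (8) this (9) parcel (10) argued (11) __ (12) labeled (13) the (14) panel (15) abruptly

The marked gap is the subject of "labeled".
Its filler is the fronted wh-phrase "who", at word 1.
(The other dependency links word 4 to a gap after word 5.)

1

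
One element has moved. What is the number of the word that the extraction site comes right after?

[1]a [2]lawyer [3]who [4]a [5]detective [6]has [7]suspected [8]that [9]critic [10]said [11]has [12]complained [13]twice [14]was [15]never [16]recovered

The displaced element is "a lawyer" (word 2).
It is linked across 2 clause boundaries (Ø → Ø).
It functions as the subject of "complained", so the gap sits immediately after word 10 ("said").
Base order: A detective has suspected that critic said that a lawyer has complained twice.

10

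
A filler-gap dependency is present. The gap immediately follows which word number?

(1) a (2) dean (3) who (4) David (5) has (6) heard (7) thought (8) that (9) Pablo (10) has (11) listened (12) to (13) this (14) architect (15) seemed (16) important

The displaced element is "a dean" (word 2).
It is linked across 1 clause boundary (Ø).
It functions as the subject of "thought", so the gap sits immediately after word 6 ("heard").
Base order: David has heard a dean thought that Pablo has listened to this architect.

6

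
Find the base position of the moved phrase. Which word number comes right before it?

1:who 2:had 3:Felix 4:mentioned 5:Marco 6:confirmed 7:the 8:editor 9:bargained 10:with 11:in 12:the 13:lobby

10

The displaced element is "who" (word 1).
It is linked across 2 clause boundaries (Ø → Ø).
It functions as the object of the preposition "with" of "bargained", so the gap sits immediately after word 10 ("with").
Base order: Felix had mentioned Marco confirmed the editor bargained with who in the lobby.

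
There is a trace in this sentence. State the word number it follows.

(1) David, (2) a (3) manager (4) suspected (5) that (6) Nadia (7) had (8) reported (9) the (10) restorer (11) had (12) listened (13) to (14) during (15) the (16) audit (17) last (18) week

13

The displaced element is "David" (word 1).
It is linked across 2 clause boundaries (that → Ø).
It functions as the object of the preposition "to" of "listened", so the gap sits immediately after word 13 ("to").
Base order: A manager suspected that Nadia had reported the restorer had listened to David during the audit last week.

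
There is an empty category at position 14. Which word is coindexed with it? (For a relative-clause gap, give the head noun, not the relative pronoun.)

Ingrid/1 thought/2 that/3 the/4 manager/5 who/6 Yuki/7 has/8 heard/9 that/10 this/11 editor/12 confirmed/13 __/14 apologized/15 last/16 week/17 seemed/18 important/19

5

The gap at 14 is the subject of "apologized", inside a relative clause.
The relative pronoun is "who" (word 6); it is bound by the head noun immediately before it.
Its filler is the head noun "manager", at word 5.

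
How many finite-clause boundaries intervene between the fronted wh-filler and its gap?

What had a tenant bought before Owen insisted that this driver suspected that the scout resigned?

"what" originates inside the matrix clause — no clause boundary is crossed.

0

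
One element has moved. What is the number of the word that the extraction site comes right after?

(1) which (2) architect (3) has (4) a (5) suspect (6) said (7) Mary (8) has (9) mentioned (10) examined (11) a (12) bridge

9

The displaced element is "which architect" (word 2).
It is linked across 2 clause boundaries (Ø → Ø).
It functions as the subject of "examined", so the gap sits immediately after word 9 ("mentioned").
Base order: A suspect has said Mary has mentioned that which architect examined a bridge.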